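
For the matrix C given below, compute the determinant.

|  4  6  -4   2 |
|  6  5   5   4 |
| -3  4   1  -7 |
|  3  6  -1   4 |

Expand along row 1:
  + (4) · M_11   where M_11 = det([5 5 4; 4 1 -7; 6 -1 4]) = -345
  − (6) · M_12   where M_12 = det([6 5 4; -3 1 -7; 3 -1 4]) = -63
  + (-4) · M_13   where M_13 = det([6 5 4; -3 4 -7; 3 6 4]) = 183
  − (2) · M_14   where M_14 = det([6 5 5; -3 4 1; 3 6 -1]) = -210
det = (+1)·(4)·(-345) + (-1)·(6)·(-63) + (+1)·(-4)·(183) + (-1)·(2)·(-210) = -1314

-1314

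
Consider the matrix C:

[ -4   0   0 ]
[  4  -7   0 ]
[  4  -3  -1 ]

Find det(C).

-28

C is lower triangular, so det(C) is the product of the diagonal entries:
det = (-4) · (-7) · (-1) = -28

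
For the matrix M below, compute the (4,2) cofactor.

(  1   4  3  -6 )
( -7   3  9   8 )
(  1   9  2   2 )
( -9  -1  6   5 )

Delete row 4 and column 2; the remaining 3×3 submatrix is [1 3 -6; -7 9 8; 1 2 2].
Its determinant is 206.
The cofactor carries sign (−1)^(4+2) = +1, so C_{4,2} = +(206) = 206.

206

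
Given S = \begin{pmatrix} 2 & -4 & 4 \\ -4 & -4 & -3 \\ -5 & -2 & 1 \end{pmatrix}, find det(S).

Expand along column 1:
  + 2 · |-4 -3; -2 1| = 2·(-4 − 6) = -20
  − (-4) · |-4 4; -2 1| = −(-4)·(-4 − (-8)) = 16
  + (-5) · |-4 4; -4 -3| = (-5)·(12 − (-16)) = -140
Sum: (-20) + (16) + (-140) = -144

-144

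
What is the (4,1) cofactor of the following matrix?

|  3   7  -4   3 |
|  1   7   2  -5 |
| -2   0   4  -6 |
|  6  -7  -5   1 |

The cofactor is 28.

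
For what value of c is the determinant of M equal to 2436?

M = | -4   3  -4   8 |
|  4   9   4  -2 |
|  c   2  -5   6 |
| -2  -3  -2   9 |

Expanding along the column containing c, det(M) is linear in c: det(M) = (348)·c + (1740).
Set (348)·c + (1740) = 2436  ⇒  (348)·c = 696  ⇒  c = 2.

c = 2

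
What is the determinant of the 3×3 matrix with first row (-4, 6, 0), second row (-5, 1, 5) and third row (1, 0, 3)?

108

Expand along column 2:
  − 6 · |-5 5; 1 3| = −6·(-15 − 5) = 120
  + 1 · |-4 0; 1 3| = 1·(-12 − 0) = -12
Sum: (120) + (-12) = 108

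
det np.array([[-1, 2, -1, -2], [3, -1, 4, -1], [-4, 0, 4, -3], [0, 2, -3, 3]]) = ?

-173

Expand along row 3 (it has 1 zero):
  + (-4) · M_31   where M_31 = det([2 -1 -2; -1 4 -1; 2 -3 3]) = 27
  + (4) · M_33   where M_33 = det([-1 2 -2; 3 -1 -1; 0 2 3]) = -29
  − (-3) · M_34   where M_34 = det([-1 2 -1; 3 -1 4; 0 2 -3]) = 17
det = (+1)·(-4)·(27) + (+1)·(4)·(-29) + (-1)·(-3)·(17) = -173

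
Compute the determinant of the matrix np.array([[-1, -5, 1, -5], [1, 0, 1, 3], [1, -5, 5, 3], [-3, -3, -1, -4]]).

The determinant is 54.

Expand along row 2 (it has 1 zero):
  − (1) · M_21   where M_21 = det([-5 1 -5; -5 5 3; -3 -1 -4]) = -44
  − (1) · M_23   where M_23 = det([-1 -5 -5; 1 -5 3; -3 -3 -4]) = 86
  + (3) · M_24   where M_24 = det([-1 -5 1; 1 -5 5; -3 -3 -1]) = 32
det = (-1)·(1)·(-44) + (-1)·(1)·(86) + (+1)·(3)·(32) = 54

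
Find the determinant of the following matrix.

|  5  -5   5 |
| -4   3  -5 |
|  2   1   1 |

20

Expand along column 1:
  + 5 · |3 -5; 1 1| = 5·(3 − (-5)) = 40
  − (-4) · |-5 5; 1 1| = −(-4)·(-5 − 5) = -40
  + 2 · |-5 5; 3 -5| = 2·(25 − 15) = 20
Sum: (40) + (-40) + (20) = 20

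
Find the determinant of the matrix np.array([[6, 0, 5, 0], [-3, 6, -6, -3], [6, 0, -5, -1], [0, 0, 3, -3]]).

The determinant is 1188.

Expand along column 2 (it has 3 zeros):
  + (6) · M_22   where M_22 = det([6 5 0; 6 -5 -1; 0 3 -3]) = 198
det = (+1)·(6)·(198) = 1188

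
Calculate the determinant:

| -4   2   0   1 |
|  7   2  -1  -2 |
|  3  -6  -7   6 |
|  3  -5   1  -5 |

-706

Expand along row 1 (it has 1 zero):
  + (-4) · M_11   where M_11 = det([2 -1 -2; -6 -7 6; -5 1 -5]) = 200
  − (2) · M_12   where M_12 = det([7 -1 -2; 3 -7 6; 3 1 -5]) = 122
  − (1) · M_14   where M_14 = det([7 2 -1; 3 -6 -7; 3 -5 1]) = -338
det = (+1)·(-4)·(200) + (-1)·(2)·(122) + (-1)·(1)·(-338) = -706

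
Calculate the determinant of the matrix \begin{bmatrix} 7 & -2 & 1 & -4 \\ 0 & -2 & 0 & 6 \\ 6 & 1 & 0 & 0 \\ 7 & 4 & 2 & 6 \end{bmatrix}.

Expand along row 2 (it has 2 zeros):
  + (-2) · M_22   where M_22 = det([7 1 -4; 6 0 0; 7 2 6]) = -84
  + (6) · M_24   where M_24 = det([7 -2 1; 6 1 0; 7 4 2]) = 55
det = (+1)·(-2)·(-84) + (+1)·(6)·(55) = 498

498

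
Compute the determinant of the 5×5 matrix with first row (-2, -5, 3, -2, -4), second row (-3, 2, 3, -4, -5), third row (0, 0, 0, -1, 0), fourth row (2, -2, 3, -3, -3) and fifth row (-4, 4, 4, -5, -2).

Expand along row 3 (it has 4 zeros):
  − (-1) · M_34   where M_34 = det([-2 -5 3 -4; -3 2 3 -5; 2 -2 3 -3; -4 4 4 -2]) = -446
det = (-1)·(-1)·(-446) = -446

The determinant is -446.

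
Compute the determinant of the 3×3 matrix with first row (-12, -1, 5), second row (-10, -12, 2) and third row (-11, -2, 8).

Expand along row 1:
  + (-12) · |-12 2; -2 8| = (-12)·(-96 − (-4)) = 1104
  − (-1) · |-10 2; -11 8| = −(-1)·(-80 − (-22)) = -58
  + 5 · |-10 -12; -11 -2| = 5·(20 − 132) = -560
Sum: (1104) + (-58) + (-560) = 486

The determinant is 486.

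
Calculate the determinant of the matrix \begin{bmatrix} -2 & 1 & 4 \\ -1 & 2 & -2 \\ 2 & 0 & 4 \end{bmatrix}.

The determinant is -32.

Expand along row 3:
  + 2 · |1 4; 2 -2| = 2·(-2 − 8) = -20
  + 4 · |-2 1; -1 2| = 4·(-4 − (-1)) = -12
Sum: (-20) + (-12) = -32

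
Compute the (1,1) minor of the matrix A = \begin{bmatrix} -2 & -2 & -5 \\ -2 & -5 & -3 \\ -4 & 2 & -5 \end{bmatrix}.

31

Delete row 1 and column 1; the remaining 2×2 submatrix is [-5 -3; 2 -5].
Its determinant is (-5)·(-5) − (-3)·2 = 31.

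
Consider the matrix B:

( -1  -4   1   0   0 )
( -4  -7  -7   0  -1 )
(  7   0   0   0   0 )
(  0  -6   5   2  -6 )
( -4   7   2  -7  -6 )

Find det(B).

|B| = -14126

Expand along row 3 (it has 4 zeros):
  + (7) · M_31   where M_31 = det([-4 1 0 0; -7 -7 0 -1; -6 5 2 -6; 7 2 -7 -6]) = -2018
det = (+1)·(7)·(-2018) = -14126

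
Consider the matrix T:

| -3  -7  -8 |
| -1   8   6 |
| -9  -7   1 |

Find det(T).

Expand along column 1:
  + (-3) · |8 6; -7 1| = (-3)·(8 − (-42)) = -150
  − (-1) · |-7 -8; -7 1| = −(-1)·(-7 − 56) = -63
  + (-9) · |-7 -8; 8 6| = (-9)·(-42 − (-64)) = -198
Sum: (-150) + (-63) + (-198) = -411

|T| = -411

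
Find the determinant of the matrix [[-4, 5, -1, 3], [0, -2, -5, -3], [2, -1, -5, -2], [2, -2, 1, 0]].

-72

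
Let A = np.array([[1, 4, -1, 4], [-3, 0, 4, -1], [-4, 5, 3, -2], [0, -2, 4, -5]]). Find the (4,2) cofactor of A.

Delete row 4 and column 2; the remaining 3×3 submatrix is [1 -1 4; -3 4 -1; -4 3 -2].
Its determinant is 25.
The cofactor carries sign (−1)^(4+2) = +1, so C_{4,2} = +(25) = 25.

25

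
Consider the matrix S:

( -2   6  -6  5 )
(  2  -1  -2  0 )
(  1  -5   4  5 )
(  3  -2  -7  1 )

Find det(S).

Expand along row 2 (it has 1 zero):
  − (2) · M_21   where M_21 = det([6 -6 5; -5 4 5; -2 -7 1]) = 479
  + (-1) · M_22   where M_22 = det([-2 -6 5; 1 4 5; 3 -7 1]) = -257
  − (-2) · M_23   where M_23 = det([-2 6 5; 1 -5 5; 3 -2 1]) = 139
det = (-1)·(2)·(479) + (+1)·(-1)·(-257) + (-1)·(-2)·(139) = -423

The determinant is -423.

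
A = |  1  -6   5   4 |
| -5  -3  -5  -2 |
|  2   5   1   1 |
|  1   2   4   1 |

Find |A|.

Expand along row 1:
  + (1) · M_11   where M_11 = det([-3 -5 -2; 5 1 1; 2 4 1]) = -12
  − (-6) · M_12   where M_12 = det([-5 -5 -2; 2 1 1; 1 4 1]) = 6
  + (5) · M_13   where M_13 = det([-5 -3 -2; 2 5 1; 1 2 1]) = -10
  − (4) · M_14   where M_14 = det([-5 -3 -5; 2 5 1; 1 2 4]) = -64
det = (+1)·(1)·(-12) + (-1)·(-6)·(6) + (+1)·(5)·(-10) + (-1)·(4)·(-64) = 230

det(A) = 230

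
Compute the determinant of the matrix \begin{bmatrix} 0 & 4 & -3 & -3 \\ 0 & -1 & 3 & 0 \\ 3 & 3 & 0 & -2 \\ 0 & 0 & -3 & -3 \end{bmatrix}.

The determinant is -108.

Expand along column 1 (it has 3 zeros):
  + (3) · M_31   where M_31 = det([4 -3 -3; -1 3 0; 0 -3 -3]) = -36
det = (+1)·(3)·(-36) = -108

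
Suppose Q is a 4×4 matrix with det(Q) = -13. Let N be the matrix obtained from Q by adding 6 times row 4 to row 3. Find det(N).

Adding a multiple of one row to another leaves the determinant unchanged.
det(N) = (1)·(-13) = -13

-13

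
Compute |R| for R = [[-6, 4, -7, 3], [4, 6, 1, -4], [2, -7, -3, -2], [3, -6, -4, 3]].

det(R) = 2541

Expand along row 1:
  + (-6) · M_11   where M_11 = det([6 1 -4; -7 -3 -2; -6 -4 3]) = -109
  − (4) · M_12   where M_12 = det([4 1 -4; 2 -3 -2; 3 -4 3]) = -84
  + (-7) · M_13   where M_13 = det([4 6 -4; 2 -7 -2; 3 -6 3]) = -240
  − (3) · M_14   where M_14 = det([4 6 1; 2 -7 -3; 3 -6 -4]) = 43
det = (+1)·(-6)·(-109) + (-1)·(4)·(-84) + (+1)·(-7)·(-240) + (-1)·(3)·(43) = 2541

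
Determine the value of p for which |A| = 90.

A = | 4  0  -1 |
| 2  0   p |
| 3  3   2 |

p = -8

Expanding along the column containing p, det(A) is linear in p: det(A) = (-12)·p + (-6).
Set (-12)·p + (-6) = 90  ⇒  (-12)·p = 96  ⇒  p = -8.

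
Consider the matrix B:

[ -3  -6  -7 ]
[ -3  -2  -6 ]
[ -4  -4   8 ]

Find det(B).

Expand along column 1:
  + (-3) · |-2 -6; -4 8| = (-3)·(-16 − 24) = 120
  − (-3) · |-6 -7; -4 8| = −(-3)·(-48 − 28) = -228
  + (-4) · |-6 -7; -2 -6| = (-4)·(36 − 14) = -88
Sum: (120) + (-228) + (-88) = -196

det(B) = -196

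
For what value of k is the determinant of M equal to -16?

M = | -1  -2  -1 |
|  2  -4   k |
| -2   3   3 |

Expanding along the column containing k, det(M) is linear in k: det(M) = (7)·k + (26).
Set (7)·k + (26) = -16  ⇒  (7)·k = -42  ⇒  k = -6.

k = -6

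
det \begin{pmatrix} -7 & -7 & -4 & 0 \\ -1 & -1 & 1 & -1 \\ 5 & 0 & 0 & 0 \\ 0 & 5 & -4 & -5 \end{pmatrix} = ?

Expand along row 3 (it has 3 zeros):
  + (5) · M_31   where M_31 = det([-7 -4 0; -1 1 -1; 5 -4 -5]) = 103
det = (+1)·(5)·(103) = 515

515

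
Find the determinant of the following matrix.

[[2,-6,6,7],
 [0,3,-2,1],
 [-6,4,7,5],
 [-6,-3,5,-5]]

Expand along row 2 (it has 1 zero):
  + (3) · M_22   where M_22 = det([2 6 7; -6 7 5; -6 5 -5]) = -396
  − (-2) · M_23   where M_23 = det([2 -6 7; -6 4 5; -6 -3 -5]) = 644
  + (1) · M_24   where M_24 = det([2 -6 6; -6 4 7; -6 -3 5]) = 406
det = (+1)·(3)·(-396) + (-1)·(-2)·(644) + (+1)·(1)·(406) = 506

The determinant is 506.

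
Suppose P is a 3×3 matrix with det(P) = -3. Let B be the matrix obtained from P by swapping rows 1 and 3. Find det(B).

Swapping two rows multiplies the determinant by −1.
det(B) = (-1)·(-3) = 3

det(B) = 3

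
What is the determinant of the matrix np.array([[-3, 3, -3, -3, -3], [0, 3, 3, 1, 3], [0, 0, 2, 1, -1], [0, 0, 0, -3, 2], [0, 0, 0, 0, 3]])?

The matrix is upper triangular, so the determinant is the product of the diagonal entries:
det = (-3) · (3) · (2) · (-3) · (3) = 162

The determinant is 162.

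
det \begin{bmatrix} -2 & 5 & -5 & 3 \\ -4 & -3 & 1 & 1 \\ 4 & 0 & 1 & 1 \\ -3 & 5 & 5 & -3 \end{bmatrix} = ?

-760

Expand along row 3 (it has 1 zero):
  + (4) · M_31   where M_31 = det([5 -5 3; -3 1 1; 5 5 -3]) = -80
  + (1) · M_33   where M_33 = det([-2 5 3; -4 -3 1; -3 5 -3]) = -170
  − (1) · M_34   where M_34 = det([-2 5 -5; -4 -3 1; -3 5 5]) = 270
det = (+1)·(4)·(-80) + (+1)·(1)·(-170) + (-1)·(1)·(270) = -760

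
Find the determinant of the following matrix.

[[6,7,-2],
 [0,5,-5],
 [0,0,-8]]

The matrix is upper triangular, so the determinant is the product of the diagonal entries:
det = (6) · (5) · (-8) = -240

-240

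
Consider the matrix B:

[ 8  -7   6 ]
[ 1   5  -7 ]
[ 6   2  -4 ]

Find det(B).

Expand along row 1:
  + 8 · |5 -7; 2 -4| = 8·(-20 − (-14)) = -48
  − (-7) · |1 -7; 6 -4| = −(-7)·(-4 − (-42)) = 266
  + 6 · |1 5; 6 2| = 6·(2 − 30) = -168
Sum: (-48) + (266) + (-168) = 50

The determinant is 50.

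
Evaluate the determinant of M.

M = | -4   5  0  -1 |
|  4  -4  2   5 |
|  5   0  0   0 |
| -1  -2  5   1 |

-495

Expand along row 3 (it has 3 zeros):
  + (5) · M_31   where M_31 = det([5 0 -1; -4 2 5; -2 5 1]) = -99
det = (+1)·(5)·(-99) = -495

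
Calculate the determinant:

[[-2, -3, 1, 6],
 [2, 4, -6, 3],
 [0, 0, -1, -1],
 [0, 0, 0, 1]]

The matrix is block upper-triangular with a 2×2 block and a 2×2 block on the diagonal, so its determinant equals the product of the determinants of the diagonal blocks.
det of the 2×2 block = -2
det of the 2×2 block = -1
det = (-2)·(-1) = 2

2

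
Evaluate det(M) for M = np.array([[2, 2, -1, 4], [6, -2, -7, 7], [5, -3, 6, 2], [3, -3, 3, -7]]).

Expand along row 1:
  + (2) · M_11   where M_11 = det([-2 -7 7; -3 6 2; -3 3 -7]) = 348
  − (2) · M_12   where M_12 = det([6 -7 7; 5 6 2; 3 3 -7]) = -596
  + (-1) · M_13   where M_13 = det([6 -2 7; 5 -3 2; 3 -3 -7]) = 38
  − (4) · M_14   where M_14 = det([6 -2 -7; 5 -3 6; 3 -3 3]) = 90
det = (+1)·(2)·(348) + (-1)·(2)·(-596) + (+1)·(-1)·(38) + (-1)·(4)·(90) = 1490

det(M) = 1490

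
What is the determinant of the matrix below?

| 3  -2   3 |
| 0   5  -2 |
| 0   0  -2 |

The matrix is upper triangular, so the determinant is the product of the diagonal entries:
det = (3) · (5) · (-2) = -30

The determinant is -30.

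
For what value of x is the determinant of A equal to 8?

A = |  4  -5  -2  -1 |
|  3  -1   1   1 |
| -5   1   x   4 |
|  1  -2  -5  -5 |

x = 3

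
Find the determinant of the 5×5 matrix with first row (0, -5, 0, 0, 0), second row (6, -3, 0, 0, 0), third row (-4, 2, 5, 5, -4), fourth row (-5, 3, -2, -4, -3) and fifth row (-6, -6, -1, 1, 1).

The matrix is block lower-triangular with a 2×2 block and a 3×3 block on the diagonal, so its determinant equals the product of the determinants of the diagonal blocks.
det of the 2×2 block = 30
det of the 3×3 block = 44
det = (30)·(44) = 1320

The determinant is 1320.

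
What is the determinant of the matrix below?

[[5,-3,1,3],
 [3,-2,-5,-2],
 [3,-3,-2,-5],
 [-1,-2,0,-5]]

The determinant is -227.

Expand along row 4 (it has 1 zero):
  − (-1) · M_41   where M_41 = det([-3 1 3; -2 -5 -2; -3 -2 -5]) = -100
  + (-2) · M_42   where M_42 = det([5 1 3; 3 -5 -2; 3 -2 -5]) = 141
  + (-5) · M_44   where M_44 = det([5 -3 1; 3 -2 -5; 3 -3 -2]) = -31
det = (-1)·(-1)·(-100) + (+1)·(-2)·(141) + (+1)·(-5)·(-31) = -227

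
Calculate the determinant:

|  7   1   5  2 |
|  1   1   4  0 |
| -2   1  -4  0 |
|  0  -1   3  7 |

Expand along column 4 (it has 2 zeros):
  − (2) · M_14   where M_14 = det([1 1 4; -2 1 -4; 0 -1 3]) = 13
  + (7) · M_44   where M_44 = det([7 1 5; 1 1 4; -2 1 -4]) = -45
det = (-1)·(2)·(13) + (+1)·(7)·(-45) = -341

The determinant is -341.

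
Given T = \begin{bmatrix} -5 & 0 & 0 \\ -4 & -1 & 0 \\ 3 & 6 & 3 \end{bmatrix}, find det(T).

|T| = 15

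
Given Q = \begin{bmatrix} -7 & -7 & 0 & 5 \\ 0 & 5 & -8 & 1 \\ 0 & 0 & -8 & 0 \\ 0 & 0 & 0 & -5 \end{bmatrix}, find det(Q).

Q is upper triangular, so det(Q) is the product of the diagonal entries:
det = (-7) · (5) · (-8) · (-5) = -1400

The determinant is -1400.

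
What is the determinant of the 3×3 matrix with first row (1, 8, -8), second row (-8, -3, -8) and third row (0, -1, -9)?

Expand along row 3:
  − (-1) · |1 -8; -8 -8| = −(-1)·(-8 − 64) = -72
  + (-9) · |1 8; -8 -3| = (-9)·(-3 − (-64)) = -549
Sum: (-72) + (-549) = -621

The determinant is -621.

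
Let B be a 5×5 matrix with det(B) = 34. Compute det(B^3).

det(B^3) = (det B)^3 = (34)^3 = 39304

39304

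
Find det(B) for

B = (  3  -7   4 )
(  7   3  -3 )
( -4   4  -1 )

54

Expand along column 1:
  + 3 · |3 -3; 4 -1| = 3·(-3 − (-12)) = 27
  − 7 · |-7 4; 4 -1| = −7·(7 − 16) = 63
  + (-4) · |-7 4; 3 -3| = (-4)·(21 − 12) = -36
Sum: (27) + (63) + (-36) = 54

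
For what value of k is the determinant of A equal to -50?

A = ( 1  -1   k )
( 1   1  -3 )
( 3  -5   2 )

k = 6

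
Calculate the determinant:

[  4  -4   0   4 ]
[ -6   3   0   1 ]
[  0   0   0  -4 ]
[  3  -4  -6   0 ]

Expand along row 3 (it has 3 zeros):
  − (-4) · M_34   where M_34 = det([4 -4 0; -6 3 0; 3 -4 -6]) = 72
det = (-1)·(-4)·(72) = 288

288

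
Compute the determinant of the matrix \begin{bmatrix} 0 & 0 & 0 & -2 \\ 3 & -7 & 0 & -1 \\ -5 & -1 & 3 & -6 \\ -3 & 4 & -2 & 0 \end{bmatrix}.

The determinant is 206.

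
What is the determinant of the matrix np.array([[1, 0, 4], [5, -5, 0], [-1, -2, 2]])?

Expand along row 1:
  + 1 · |-5 0; -2 2| = 1·(-10 − 0) = -10
  + 4 · |5 -5; -1 -2| = 4·(-10 − 5) = -60
Sum: (-10) + (-60) = -70

-70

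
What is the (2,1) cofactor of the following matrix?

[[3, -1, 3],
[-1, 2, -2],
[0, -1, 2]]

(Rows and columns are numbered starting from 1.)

The cofactor is -1.

Delete row 2 and column 1; the remaining 2×2 submatrix is [-1 3; -1 2].
Its determinant is (-1)·2 − 3·(-1) = 1.
The cofactor carries sign (−1)^(2+1) = −1, so C_{2,1} = −(1) = -1.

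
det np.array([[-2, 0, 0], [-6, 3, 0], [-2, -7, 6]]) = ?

-36

The matrix is lower triangular, so the determinant is the product of the diagonal entries:
det = (-2) · (3) · (6) = -36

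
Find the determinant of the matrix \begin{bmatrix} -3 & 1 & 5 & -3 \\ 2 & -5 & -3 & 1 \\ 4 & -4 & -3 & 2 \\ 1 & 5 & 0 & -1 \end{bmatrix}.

Expand along row 4 (it has 1 zero):
  − (1) · M_41   where M_41 = det([1 5 -3; -5 -3 1; -4 -3 2]) = 18
  + (5) · M_42   where M_42 = det([-3 5 -3; 2 -3 1; 4 -3 2]) = -9
  + (-1) · M_44   where M_44 = det([-3 1 5; 2 -5 -3; 4 -4 -3]) = 45
det = (-1)·(1)·(18) + (+1)·(5)·(-9) + (+1)·(-1)·(45) = -108

The determinant is -108.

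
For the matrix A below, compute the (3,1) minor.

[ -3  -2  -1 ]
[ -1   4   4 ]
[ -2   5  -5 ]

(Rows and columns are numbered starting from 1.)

The minor is -4.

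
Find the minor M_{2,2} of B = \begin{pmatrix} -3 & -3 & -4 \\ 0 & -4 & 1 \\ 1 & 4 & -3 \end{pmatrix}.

Delete row 2 and column 2; the remaining 2×2 submatrix is [-3 -4; 1 -3].
Its determinant is (-3)·(-3) − (-4)·1 = 13.

13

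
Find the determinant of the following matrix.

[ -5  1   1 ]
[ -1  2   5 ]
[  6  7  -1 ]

195

Expand along column 1:
  + (-5) · |2 5; 7 -1| = (-5)·(-2 − 35) = 185
  − (-1) · |1 1; 7 -1| = −(-1)·(-1 − 7) = -8
  + 6 · |1 1; 2 5| = 6·(5 − 2) = 18
Sum: (185) + (-8) + (18) = 195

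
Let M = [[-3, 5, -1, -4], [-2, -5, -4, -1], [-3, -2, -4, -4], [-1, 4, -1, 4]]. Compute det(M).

-85

Expand along row 1:
  + (-3) · M_11   where M_11 = det([-5 -4 -1; -2 -4 -4; 4 -1 4]) = 114
  − (5) · M_12   where M_12 = det([-2 -4 -1; -3 -4 -4; -1 -1 4]) = -23
  + (-1) · M_13   where M_13 = det([-2 -5 -1; -3 -2 -4; -1 4 4]) = -82
  − (-4) · M_14   where M_14 = det([-2 -5 -4; -3 -2 -4; -1 4 -1]) = 15
det = (+1)·(-3)·(114) + (-1)·(5)·(-23) + (+1)·(-1)·(-82) + (-1)·(-4)·(15) = -85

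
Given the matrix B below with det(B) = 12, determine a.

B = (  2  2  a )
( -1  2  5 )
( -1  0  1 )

8

Expanding along the column containing a, det(B) is linear in a: det(B) = (2)·a + (-4).
Set (2)·a + (-4) = 12  ⇒  (2)·a = 16  ⇒  a = 8.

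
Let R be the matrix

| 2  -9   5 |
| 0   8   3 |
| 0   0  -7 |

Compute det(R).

R is upper triangular, so det(R) is the product of the diagonal entries:
det = (2) · (8) · (-7) = -112

-112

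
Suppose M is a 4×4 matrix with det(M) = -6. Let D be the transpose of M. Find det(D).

|D| = -6

det(Mᵀ) = det(M).
det(D) = (1)·(-6) = -6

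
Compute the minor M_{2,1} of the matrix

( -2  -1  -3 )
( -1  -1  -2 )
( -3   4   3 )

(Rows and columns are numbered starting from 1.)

9

Delete row 2 and column 1; the remaining 2×2 submatrix is [-1 -3; 4 3].
Its determinant is (-1)·3 − (-3)·4 = 9.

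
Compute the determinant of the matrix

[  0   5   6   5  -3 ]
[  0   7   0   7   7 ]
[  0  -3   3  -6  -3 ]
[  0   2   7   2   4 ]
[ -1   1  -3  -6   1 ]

The determinant is -1428.

Expand along column 1 (it has 4 zeros):
  + (-1) · M_51   where M_51 = det([5 6 5 -3; 7 0 7 7; -3 3 -6 -3; 2 7 2 4]) = 1428
det = (+1)·(-1)·(1428) = -1428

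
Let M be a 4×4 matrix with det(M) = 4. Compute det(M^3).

64

det(M^3) = (det M)^3 = (4)^3 = 64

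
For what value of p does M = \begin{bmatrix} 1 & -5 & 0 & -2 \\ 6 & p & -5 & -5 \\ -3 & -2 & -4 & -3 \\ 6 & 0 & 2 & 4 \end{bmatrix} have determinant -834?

1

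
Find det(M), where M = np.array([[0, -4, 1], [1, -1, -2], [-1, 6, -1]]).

-7

Expand along column 1:
  − 1 · |-4 1; 6 -1| = −1·(4 − 6) = 2
  + (-1) · |-4 1; -1 -2| = (-1)·(8 − (-1)) = -9
Sum: (2) + (-9) = -7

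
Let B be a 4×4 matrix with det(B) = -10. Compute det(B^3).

-1000

det(B^3) = (det B)^3 = (-10)^3 = -1000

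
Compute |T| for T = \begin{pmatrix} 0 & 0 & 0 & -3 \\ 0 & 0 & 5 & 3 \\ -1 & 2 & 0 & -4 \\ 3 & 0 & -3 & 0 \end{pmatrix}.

Expand along row 1 (it has 3 zeros):
  − (-3) · M_14   where M_14 = det([0 0 5; -1 2 0; 3 0 -3]) = -30
det = (-1)·(-3)·(-30) = -90

-90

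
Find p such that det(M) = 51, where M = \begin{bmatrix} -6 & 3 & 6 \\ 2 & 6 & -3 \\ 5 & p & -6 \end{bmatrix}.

p = -4

Expanding along the row containing p, det(M) is linear in p: det(M) = (-6)·p + (27).
Set (-6)·p + (27) = 51  ⇒  (-6)·p = 24  ⇒  p = -4.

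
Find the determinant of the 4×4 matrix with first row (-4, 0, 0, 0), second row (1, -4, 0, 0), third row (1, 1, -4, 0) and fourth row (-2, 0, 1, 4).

-256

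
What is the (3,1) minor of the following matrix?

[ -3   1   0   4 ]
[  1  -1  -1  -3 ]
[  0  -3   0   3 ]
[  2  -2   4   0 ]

Delete row 3 and column 1; the remaining 3×3 submatrix is [1 0 4; -1 -1 -3; -2 4 0].
Its determinant is -12.

The minor is -12.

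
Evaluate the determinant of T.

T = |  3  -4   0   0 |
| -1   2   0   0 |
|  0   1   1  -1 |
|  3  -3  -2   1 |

T is block lower-triangular with a 2×2 block and a 2×2 block on the diagonal, so its determinant equals the product of the determinants of the diagonal blocks.
det of the 2×2 block = 2
det of the 2×2 block = -1
det = (2)·(-1) = -2

The determinant is -2.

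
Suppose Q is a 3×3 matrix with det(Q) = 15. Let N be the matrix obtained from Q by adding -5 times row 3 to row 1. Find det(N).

det(N) = 15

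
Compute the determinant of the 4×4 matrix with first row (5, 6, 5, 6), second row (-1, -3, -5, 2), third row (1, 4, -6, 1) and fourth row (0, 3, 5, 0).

Expand along row 4 (it has 2 zeros):
  + (3) · M_42   where M_42 = det([5 5 6; -1 -5 2; 1 -6 1]) = 116
  − (5) · M_43   where M_43 = det([5 6 6; -1 -3 2; 1 4 1]) = -43
det = (+1)·(3)·(116) + (-1)·(5)·(-43) = 563

563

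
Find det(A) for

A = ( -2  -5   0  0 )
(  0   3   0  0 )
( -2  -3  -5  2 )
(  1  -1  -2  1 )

A is block lower-triangular with a 2×2 block and a 2×2 block on the diagonal, so its determinant equals the product of the determinants of the diagonal blocks.
det of the 2×2 block = -6
det of the 2×2 block = -1
det = (-6)·(-1) = 6

det(A) = 6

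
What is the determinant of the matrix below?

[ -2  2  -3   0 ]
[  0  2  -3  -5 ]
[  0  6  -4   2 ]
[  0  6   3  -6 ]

636

Expand along column 1 (it has 3 zeros):
  + (-2) · M_11   where M_11 = det([2 -3 -5; 6 -4 2; 6 3 -6]) = -318
det = (+1)·(-2)·(-318) = 636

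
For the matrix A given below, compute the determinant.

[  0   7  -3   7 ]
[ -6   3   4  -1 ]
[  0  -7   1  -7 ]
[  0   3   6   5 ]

Expand along column 1 (it has 3 zeros):
  − (-6) · M_21   where M_21 = det([7 -3 7; -7 1 -7; 3 6 5]) = -28
det = (-1)·(-6)·(-28) = -168

The determinant is -168.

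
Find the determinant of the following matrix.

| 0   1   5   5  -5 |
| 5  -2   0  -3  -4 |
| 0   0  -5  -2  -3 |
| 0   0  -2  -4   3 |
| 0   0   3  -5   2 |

The determinant is 635.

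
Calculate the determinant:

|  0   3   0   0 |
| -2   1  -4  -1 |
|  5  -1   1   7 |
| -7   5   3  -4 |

Expand along row 1 (it has 3 zeros):
  − (3) · M_12   where M_12 = det([-2 -4 -1; 5 1 7; -7 3 -4]) = 144
det = (-1)·(3)·(144) = -432

The determinant is -432.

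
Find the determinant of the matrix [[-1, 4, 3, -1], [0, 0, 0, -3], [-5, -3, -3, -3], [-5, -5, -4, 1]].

-39

Expand along row 2 (it has 3 zeros):
  + (-3) · M_24   where M_24 = det([-1 4 3; -5 -3 -3; -5 -5 -4]) = 13
det = (+1)·(-3)·(13) = -39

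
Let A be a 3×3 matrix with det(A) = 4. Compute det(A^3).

64

det(A^3) = (det A)^3 = (4)^3 = 64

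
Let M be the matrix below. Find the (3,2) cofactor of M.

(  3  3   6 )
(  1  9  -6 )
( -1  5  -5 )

24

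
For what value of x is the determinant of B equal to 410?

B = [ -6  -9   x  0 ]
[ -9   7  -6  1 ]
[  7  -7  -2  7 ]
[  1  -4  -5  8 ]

4

Expanding along the row containing x, det(B) is linear in x: det(B) = (-112)·x + (858).
Set (-112)·x + (858) = 410  ⇒  (-112)·x = -448  ⇒  x = 4.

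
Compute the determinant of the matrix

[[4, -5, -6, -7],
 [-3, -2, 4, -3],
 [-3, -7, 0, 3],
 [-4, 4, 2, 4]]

The determinant is -1314.

Expand along row 3 (it has 1 zero):
  + (-3) · M_31   where M_31 = det([-5 -6 -7; -2 4 -3; 4 2 4]) = 54
  − (-7) · M_32   where M_32 = det([4 -6 -7; -3 4 -3; -4 2 4]) = -126
  − (3) · M_34   where M_34 = det([4 -5 -6; -3 -2 4; -4 4 2]) = 90
det = (+1)·(-3)·(54) + (-1)·(-7)·(-126) + (-1)·(3)·(90) = -1314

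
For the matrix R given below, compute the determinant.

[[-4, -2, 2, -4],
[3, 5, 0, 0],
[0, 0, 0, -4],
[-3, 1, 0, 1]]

144

Expand along row 3 (it has 3 zeros):
  − (-4) · M_34   where M_34 = det([-4 -2 2; 3 5 0; -3 1 0]) = 36
det = (-1)·(-4)·(36) = 144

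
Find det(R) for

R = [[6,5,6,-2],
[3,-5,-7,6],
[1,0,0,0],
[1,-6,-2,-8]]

Expand along row 3 (it has 3 zeros):
  + (1) · M_31   where M_31 = det([5 6 -2; -5 -7 6; -6 -2 -8]) = -52
det = (+1)·(1)·(-52) = -52

The determinant is -52.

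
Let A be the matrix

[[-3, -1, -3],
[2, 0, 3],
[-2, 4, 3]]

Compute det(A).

|A| = 24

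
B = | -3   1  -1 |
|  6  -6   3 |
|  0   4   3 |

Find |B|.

Expand along column 1:
  + (-3) · |-6 3; 4 3| = (-3)·(-18 − 12) = 90
  − 6 · |1 -1; 4 3| = −6·(3 − (-4)) = -42
Sum: (90) + (-42) = 48

48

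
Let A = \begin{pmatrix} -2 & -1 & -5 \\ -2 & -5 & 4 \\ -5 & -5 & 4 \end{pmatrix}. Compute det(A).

Expand along column 1:
  + (-2) · |-5 4; -5 4| = (-2)·(-20 − (-20)) = 0
  − (-2) · |-1 -5; -5 4| = −(-2)·(-4 − 25) = -58
  + (-5) · |-1 -5; -5 4| = (-5)·(-4 − 25) = 145
Sum: (0) + (-58) + (145) = 87

|A| = 87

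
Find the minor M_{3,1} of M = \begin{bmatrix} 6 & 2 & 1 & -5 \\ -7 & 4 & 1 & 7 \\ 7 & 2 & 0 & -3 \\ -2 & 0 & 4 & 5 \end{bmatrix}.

-146

Delete row 3 and column 1; the remaining 3×3 submatrix is [2 1 -5; 4 1 7; 0 4 5].
Its determinant is -146.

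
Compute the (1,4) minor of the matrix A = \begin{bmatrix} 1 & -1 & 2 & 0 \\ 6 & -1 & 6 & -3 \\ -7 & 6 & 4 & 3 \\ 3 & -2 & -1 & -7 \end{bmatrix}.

Delete row 1 and column 4; the remaining 3×3 submatrix is [6 -1 6; -7 6 4; 3 -2 -1].
Its determinant is -17.

-17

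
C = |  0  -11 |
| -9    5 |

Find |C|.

|C| = -99

det(C) = 0·5 − (-11)·(-9) = 0 − 99 = -99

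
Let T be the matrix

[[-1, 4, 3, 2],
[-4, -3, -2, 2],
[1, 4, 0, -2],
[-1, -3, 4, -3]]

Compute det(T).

449

Expand along row 3 (it has 1 zero):
  + (1) · M_31   where M_31 = det([4 3 2; -3 -2 2; -3 4 -3]) = -89
  − (4) · M_32   where M_32 = det([-1 3 2; -4 -2 2; -1 4 -3]) = -76
  − (-2) · M_34   where M_34 = det([-1 4 3; -4 -3 -2; -1 -3 4]) = 117
det = (+1)·(1)·(-89) + (-1)·(4)·(-76) + (-1)·(-2)·(117) = 449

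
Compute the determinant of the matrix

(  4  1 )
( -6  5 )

det = 4·5 − 1·(-6) = 20 − (-6) = 26

The determinant is 26.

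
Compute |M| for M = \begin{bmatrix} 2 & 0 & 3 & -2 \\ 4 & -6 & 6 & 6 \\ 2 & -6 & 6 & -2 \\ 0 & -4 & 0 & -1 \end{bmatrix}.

Expand along row 4 (it has 2 zeros):
  + (-4) · M_42   where M_42 = det([2 3 -2; 4 6 6; 2 6 -2]) = -60
  + (-1) · M_44   where M_44 = det([2 0 3; 4 -6 6; 2 -6 6]) = -36
det = (+1)·(-4)·(-60) + (+1)·(-1)·(-36) = 276

det(M) = 276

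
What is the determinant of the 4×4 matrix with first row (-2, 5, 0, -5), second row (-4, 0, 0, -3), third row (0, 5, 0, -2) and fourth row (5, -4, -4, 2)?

Expand along column 3 (it has 3 zeros):
  − (-4) · M_43   where M_43 = det([-2 5 -5; -4 0 -3; 0 5 -2]) = 30
det = (-1)·(-4)·(30) = 120

The determinant is 120.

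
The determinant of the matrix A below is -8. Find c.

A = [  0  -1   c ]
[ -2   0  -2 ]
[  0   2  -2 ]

3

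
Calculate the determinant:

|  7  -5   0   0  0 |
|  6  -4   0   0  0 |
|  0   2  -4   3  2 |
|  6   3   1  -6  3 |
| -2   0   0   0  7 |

The matrix is block lower-triangular with a 2×2 block and a 3×3 block on the diagonal, so its determinant equals the product of the determinants of the diagonal blocks.
det of the 2×2 block = 2
det of the 3×3 block = 147
det = (2)·(147) = 294

294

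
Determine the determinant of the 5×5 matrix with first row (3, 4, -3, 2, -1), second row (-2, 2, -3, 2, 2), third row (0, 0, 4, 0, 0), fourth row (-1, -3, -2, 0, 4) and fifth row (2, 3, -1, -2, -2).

Expand along row 3 (it has 4 zeros):
  + (4) · M_33   where M_33 = det([3 4 2 -1; -2 2 2 2; -1 -3 0 4; 2 3 -2 -2]) = 170
det = (+1)·(4)·(170) = 680

The determinant is 680.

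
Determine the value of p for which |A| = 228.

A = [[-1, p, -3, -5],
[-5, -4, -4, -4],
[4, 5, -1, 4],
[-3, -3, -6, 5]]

Expanding along the column containing p, det(A) is linear in p: det(A) = (-141)·p + (228).
Set (-141)·p + (228) = 228  ⇒  (-141)·p = 0  ⇒  p = 0.

0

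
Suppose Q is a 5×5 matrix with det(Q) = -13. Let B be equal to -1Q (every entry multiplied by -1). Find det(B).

For a 5×5 matrix, det(-1Q) = (-1)^5·det(Q) = -1·det(Q).
det(B) = (-1)·(-13) = 13

|B| = 13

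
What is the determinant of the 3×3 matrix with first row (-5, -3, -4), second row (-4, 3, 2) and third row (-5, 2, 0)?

22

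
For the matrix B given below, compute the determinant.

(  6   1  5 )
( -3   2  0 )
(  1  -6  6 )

Expand along row 2:
  − (-3) · |1 5; -6 6| = −(-3)·(6 − (-30)) = 108
  + 2 · |6 5; 1 6| = 2·(36 − 5) = 62
Sum: (108) + (62) = 170

The determinant is 170.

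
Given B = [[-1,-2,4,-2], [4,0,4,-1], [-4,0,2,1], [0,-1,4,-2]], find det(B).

-42

Expand along column 2 (it has 2 zeros):
  − (-2) · M_12   where M_12 = det([4 4 -1; -4 2 1; 0 4 -2]) = -48
  + (-1) · M_42   where M_42 = det([-1 4 -2; 4 4 -1; -4 2 1]) = -54
det = (-1)·(-2)·(-48) + (+1)·(-1)·(-54) = -42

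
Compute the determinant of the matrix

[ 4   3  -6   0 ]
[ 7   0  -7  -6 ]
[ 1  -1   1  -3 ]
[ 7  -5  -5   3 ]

-384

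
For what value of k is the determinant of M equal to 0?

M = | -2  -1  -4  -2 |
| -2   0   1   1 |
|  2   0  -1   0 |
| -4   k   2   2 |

Expanding along the column containing k, det(M) is linear in k: det(M) = (-10)·k + (0).
Set (-10)·k + (0) = 0  ⇒  (-10)·k = 0  ⇒  k = 0.

0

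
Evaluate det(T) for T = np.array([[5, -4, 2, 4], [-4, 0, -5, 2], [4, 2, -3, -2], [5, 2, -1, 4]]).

Expand along row 2 (it has 1 zero):
  − (-4) · M_21   where M_21 = det([-4 2 4; 2 -3 -2; 2 -1 4]) = 48
  − (-5) · M_23   where M_23 = det([5 -4 4; 4 2 -2; 5 2 4]) = 156
  + (2) · M_24   where M_24 = det([5 -4 2; 4 2 -3; 5 2 -1]) = 60
det = (-1)·(-4)·(48) + (-1)·(-5)·(156) + (+1)·(2)·(60) = 1092

|T| = 1092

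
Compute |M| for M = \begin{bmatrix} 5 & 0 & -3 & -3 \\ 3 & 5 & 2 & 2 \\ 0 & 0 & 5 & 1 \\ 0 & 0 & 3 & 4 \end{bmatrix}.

M is block upper-triangular with a 2×2 block and a 2×2 block on the diagonal, so its determinant equals the product of the determinants of the diagonal blocks.
det of the 2×2 block = 25
det of the 2×2 block = 17
det = (25)·(17) = 425

425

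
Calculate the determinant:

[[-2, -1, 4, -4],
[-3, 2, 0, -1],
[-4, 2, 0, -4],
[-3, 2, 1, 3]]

Expand along column 3 (it has 2 zeros):
  + (4) · M_13   where M_13 = det([-3 2 -1; -4 2 -4; -3 2 3]) = 8
  − (1) · M_43   where M_43 = det([-2 -1 -4; -3 2 -1; -4 2 -4]) = 12
det = (+1)·(4)·(8) + (-1)·(1)·(12) = 20

20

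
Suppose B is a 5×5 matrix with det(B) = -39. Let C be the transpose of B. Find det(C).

det(Bᵀ) = det(B).
det(C) = (1)·(-39) = -39

-39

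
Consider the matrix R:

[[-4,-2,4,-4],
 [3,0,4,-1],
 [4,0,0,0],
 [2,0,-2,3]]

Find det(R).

Expand along row 3 (it has 3 zeros):
  + (4) · M_31   where M_31 = det([-2 4 -4; 0 4 -1; 0 -2 3]) = -20
det = (+1)·(4)·(-20) = -80

-80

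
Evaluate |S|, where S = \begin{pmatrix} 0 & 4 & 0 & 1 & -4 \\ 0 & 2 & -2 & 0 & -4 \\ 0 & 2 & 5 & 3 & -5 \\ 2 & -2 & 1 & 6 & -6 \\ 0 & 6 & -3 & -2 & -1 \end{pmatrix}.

-192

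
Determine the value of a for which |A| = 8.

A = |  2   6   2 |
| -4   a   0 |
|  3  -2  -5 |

a = -7

Expanding along the column containing a, det(A) is linear in a: det(A) = (-16)·a + (-104).
Set (-16)·a + (-104) = 8  ⇒  (-16)·a = 112  ⇒  a = -7.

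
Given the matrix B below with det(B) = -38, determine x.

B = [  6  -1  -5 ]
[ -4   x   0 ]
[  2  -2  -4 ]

1

Expanding along the row containing x, det(B) is linear in x: det(B) = (-14)·x + (-24).
Set (-14)·x + (-24) = -38  ⇒  (-14)·x = -14  ⇒  x = 1.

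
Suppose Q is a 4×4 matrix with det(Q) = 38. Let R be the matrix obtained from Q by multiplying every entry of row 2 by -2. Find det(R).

det(R) = -76

Scaling one row by -2 multiplies the determinant by -2.
det(R) = (-2)·(38) = -76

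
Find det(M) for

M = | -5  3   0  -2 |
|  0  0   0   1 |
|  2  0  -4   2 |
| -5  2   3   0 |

Expand along row 2 (it has 3 zeros):
  + (1) · M_24   where M_24 = det([-5 3 0; 2 0 -4; -5 2 3]) = 2
det = (+1)·(1)·(2) = 2

2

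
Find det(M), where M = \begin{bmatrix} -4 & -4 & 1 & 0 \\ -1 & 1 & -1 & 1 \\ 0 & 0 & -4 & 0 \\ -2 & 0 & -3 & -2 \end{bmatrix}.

det(M) = -96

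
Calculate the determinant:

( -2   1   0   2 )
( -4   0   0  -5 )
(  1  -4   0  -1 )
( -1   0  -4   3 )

Expand along column 3 (it has 3 zeros):
  − (-4) · M_43   where M_43 = det([-2 1 2; -4 0 -5; 1 -4 -1]) = 63
det = (-1)·(-4)·(63) = 252

252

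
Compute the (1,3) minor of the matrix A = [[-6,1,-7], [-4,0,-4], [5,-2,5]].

8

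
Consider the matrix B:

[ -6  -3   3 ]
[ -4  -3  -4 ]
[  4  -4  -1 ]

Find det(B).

Expand along column 1:
  + (-6) · |-3 -4; -4 -1| = (-6)·(3 − 16) = 78
  − (-4) · |-3 3; -4 -1| = −(-4)·(3 − (-12)) = 60
  + 4 · |-3 3; -3 -4| = 4·(12 − (-9)) = 84
Sum: (78) + (60) + (84) = 222

The determinant is 222.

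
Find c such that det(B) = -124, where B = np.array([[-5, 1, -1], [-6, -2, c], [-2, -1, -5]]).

c = 6

Expanding along the row containing c, det(B) is linear in c: det(B) = (-7)·c + (-82).
Set (-7)·c + (-82) = -124  ⇒  (-7)·c = -42  ⇒  c = 6.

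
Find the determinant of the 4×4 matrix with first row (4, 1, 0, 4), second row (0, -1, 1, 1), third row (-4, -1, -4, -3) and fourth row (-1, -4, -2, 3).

Expand along row 1 (it has 1 zero):
  + (4) · M_11   where M_11 = det([-1 1 1; -1 -4 -3; -4 -2 3]) = 19
  − (1) · M_12   where M_12 = det([0 1 1; -4 -4 -3; -1 -2 3]) = 19
  − (4) · M_14   where M_14 = det([0 -1 1; -4 -1 -4; -1 -4 -2]) = 19
det = (+1)·(4)·(19) + (-1)·(1)·(19) + (-1)·(4)·(19) = -19

The determinant is -19.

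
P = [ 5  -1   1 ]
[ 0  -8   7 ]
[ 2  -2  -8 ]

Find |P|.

Expand along row 2:
  + (-8) · |5 1; 2 -8| = (-8)·(-40 − 2) = 336
  − 7 · |5 -1; 2 -2| = −7·(-10 − (-2)) = 56
Sum: (336) + (56) = 392

det(P) = 392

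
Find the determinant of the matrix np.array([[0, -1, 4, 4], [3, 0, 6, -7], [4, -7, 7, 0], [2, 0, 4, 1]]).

-493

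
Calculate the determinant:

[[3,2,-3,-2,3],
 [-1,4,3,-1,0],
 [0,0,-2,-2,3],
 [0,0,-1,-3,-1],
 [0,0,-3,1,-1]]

The matrix is block upper-triangular with a 2×2 block and a 3×3 block on the diagonal, so its determinant equals the product of the determinants of the diagonal blocks.
det of the 2×2 block = 14
det of the 3×3 block = -42
det = (14)·(-42) = -588

The determinant is -588.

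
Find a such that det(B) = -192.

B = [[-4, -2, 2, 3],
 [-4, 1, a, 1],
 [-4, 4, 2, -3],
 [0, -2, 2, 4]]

Expanding along the row containing a, det(B) is linear in a: det(B) = (48)·a + (-144).
Set (48)·a + (-144) = -192  ⇒  (48)·a = -48  ⇒  a = -1.

-1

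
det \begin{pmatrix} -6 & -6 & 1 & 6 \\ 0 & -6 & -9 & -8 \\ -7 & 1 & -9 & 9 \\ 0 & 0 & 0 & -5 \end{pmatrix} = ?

3990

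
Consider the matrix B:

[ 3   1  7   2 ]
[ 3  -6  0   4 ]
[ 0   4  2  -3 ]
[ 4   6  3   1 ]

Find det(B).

Expand along row 2 (it has 1 zero):
  − (3) · M_21   where M_21 = det([1 7 2; 4 2 -3; 6 3 1]) = -143
  + (-6) · M_22   where M_22 = det([3 7 2; 0 2 -3; 4 3 1]) = -67
  + (4) · M_24   where M_24 = det([3 1 7; 0 4 2; 4 6 3]) = -104
det = (-1)·(3)·(-143) + (+1)·(-6)·(-67) + (+1)·(4)·(-104) = 415

|B| = 415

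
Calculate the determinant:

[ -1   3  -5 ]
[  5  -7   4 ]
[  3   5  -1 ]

Expand along row 1:
  + (-1) · |-7 4; 5 -1| = (-1)·(7 − 20) = 13
  − 3 · |5 4; 3 -1| = −3·(-5 − 12) = 51
  + (-5) · |5 -7; 3 5| = (-5)·(25 − (-21)) = -230
Sum: (13) + (51) + (-230) = -166

-166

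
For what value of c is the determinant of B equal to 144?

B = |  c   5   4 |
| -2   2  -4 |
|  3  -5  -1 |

Expanding along the row containing c, det(B) is linear in c: det(B) = (-22)·c + (-54).
Set (-22)·c + (-54) = 144  ⇒  (-22)·c = 198  ⇒  c = -9.

-9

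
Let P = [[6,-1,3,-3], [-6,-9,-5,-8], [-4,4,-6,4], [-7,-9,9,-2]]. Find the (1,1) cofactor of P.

500

Delete row 1 and column 1; the remaining 3×3 submatrix is [-9 -5 -8; 4 -6 4; -9 9 -2].
Its determinant is 500.
The cofactor carries sign (−1)^(1+1) = +1, so C_{1,1} = +(500) = 500.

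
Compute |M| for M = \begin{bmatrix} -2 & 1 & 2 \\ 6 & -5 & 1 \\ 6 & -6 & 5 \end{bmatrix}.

det(M) = 2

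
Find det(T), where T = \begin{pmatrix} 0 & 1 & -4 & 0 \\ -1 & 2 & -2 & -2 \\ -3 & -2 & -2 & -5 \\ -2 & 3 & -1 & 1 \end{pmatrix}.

|T| = -139

Expand along row 1 (it has 2 zeros):
  − (1) · M_12   where M_12 = det([-1 -2 -2; -3 -2 -5; -2 -1 1]) = -17
  + (-4) · M_13   where M_13 = det([-1 2 -2; -3 -2 -5; -2 3 1]) = 39
det = (-1)·(1)·(-17) + (+1)·(-4)·(39) = -139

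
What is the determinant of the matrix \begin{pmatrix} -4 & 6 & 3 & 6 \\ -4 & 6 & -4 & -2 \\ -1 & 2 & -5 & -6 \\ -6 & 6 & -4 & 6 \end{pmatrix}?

The determinant is -16.

Expand along row 1:
  + (-4) · M_11   where M_11 = det([6 -4 -2; 2 -5 -6; 6 -4 6]) = -176
  − (6) · M_12   where M_12 = det([-4 -4 -2; -1 -5 -6; -6 -4 6]) = 100
  + (3) · M_13   where M_13 = det([-4 6 -2; -1 2 -6; -6 6 6]) = 48
  − (6) · M_14   where M_14 = det([-4 6 -4; -1 2 -5; -6 6 -4]) = 44
det = (+1)·(-4)·(-176) + (-1)·(6)·(100) + (+1)·(3)·(48) + (-1)·(6)·(44) = -16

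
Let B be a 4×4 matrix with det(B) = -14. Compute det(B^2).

det(B^2) = (det B)^2 = (-14)^2 = 196

The determinant is 196.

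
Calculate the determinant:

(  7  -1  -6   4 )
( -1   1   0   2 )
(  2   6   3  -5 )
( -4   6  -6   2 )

Expand along row 2 (it has 1 zero):
  − (-1) · M_21   where M_21 = det([-1 -6 4; 6 3 -5; 6 -6 2]) = 60
  + (1) · M_22   where M_22 = det([7 -6 4; 2 3 -5; -4 -6 2]) = -264
  + (2) · M_24   where M_24 = det([7 -1 -6; 2 6 3; -4 6 -6]) = -594
det = (-1)·(-1)·(60) + (+1)·(1)·(-264) + (+1)·(2)·(-594) = -1392

-1392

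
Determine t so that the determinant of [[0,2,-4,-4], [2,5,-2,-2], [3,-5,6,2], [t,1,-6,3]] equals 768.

t = 2

Expanding along the row containing t, det(M) is linear in t: det(M) = (64)·t + (640).
Set (64)·t + (640) = 768  ⇒  (64)·t = 128  ⇒  t = 2.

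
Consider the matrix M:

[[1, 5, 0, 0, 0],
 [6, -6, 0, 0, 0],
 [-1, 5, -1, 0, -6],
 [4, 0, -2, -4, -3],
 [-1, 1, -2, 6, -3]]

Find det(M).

The determinant is -3240.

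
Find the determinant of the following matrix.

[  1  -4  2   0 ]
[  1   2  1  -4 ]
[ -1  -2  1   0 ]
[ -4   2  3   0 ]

The determinant is 96.

Expand along column 4 (it has 3 zeros):
  + (-4) · M_24   where M_24 = det([1 -4 2; -1 -2 1; -4 2 3]) = -24
det = (+1)·(-4)·(-24) = 96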